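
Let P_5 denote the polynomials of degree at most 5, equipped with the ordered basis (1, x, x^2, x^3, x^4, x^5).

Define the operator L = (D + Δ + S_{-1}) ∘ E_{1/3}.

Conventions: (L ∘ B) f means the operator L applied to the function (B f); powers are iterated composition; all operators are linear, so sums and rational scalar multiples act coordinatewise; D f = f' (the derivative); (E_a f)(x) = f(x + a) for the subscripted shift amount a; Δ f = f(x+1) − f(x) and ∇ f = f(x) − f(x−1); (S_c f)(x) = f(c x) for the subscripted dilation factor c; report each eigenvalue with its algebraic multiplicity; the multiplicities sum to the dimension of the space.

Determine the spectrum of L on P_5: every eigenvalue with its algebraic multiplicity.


λ = -1 (multiplicity 3), λ = 1 (multiplicity 3)

image of 1: 1
image of x: -x + 7/3
image of x^2: x^2 + (10/3)x + 22/9
image of x^3: -x^3 + 7x^2 + (20/3)x + 73/27
image of x^4: x^4 + (20/3)x^3 + (44/3)x^2 + (284/27)x + 268/81
image of x^5: -x^5 + (35/3)x^4 + (200/9)x^3 + (730/27)x^2 + (1330/81)x + 1039/243
the matrix is upper triangular; its diagonal is (1, -1, 1, -1, 1, -1)
for a triangular matrix the eigenvalues are the diagonal entries, with algebraic multiplicity their repetition count


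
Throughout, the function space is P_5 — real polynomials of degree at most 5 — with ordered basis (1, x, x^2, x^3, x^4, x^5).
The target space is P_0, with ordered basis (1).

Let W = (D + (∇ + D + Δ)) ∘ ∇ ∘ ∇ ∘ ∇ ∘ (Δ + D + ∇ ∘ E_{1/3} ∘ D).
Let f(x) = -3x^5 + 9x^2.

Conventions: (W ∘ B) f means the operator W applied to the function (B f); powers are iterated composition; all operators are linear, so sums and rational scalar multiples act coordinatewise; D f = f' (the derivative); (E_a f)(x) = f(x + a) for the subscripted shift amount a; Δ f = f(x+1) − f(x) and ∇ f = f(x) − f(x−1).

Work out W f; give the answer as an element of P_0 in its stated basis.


Δ f = -15x^4 - 30x^3 - 30x^2 + 3x + 6
D f = -15x^4 + 18x
D f = -15x^4 + 18x
E_{1/3} D f = -15x^4 - 20x^3 - 10x^2 + (142/9)x + 157/27
∇ E_{1/3} D f = -60x^3 + 30x^2 - 20x + 187/9
(Δ + D + ∇ ∘ E_{1/3} ∘ D) f = -30x^4 - 90x^3 + x + 241/9
∇ (Δ + D + ∇ ∘ E_{1/3} ∘ D) f = -120x^3 - 90x^2 + 150x - 59
∇ ∇ (Δ + D + ∇ ∘ E_{1/3} ∘ D) f = -360x^2 + 180x + 120
∇ (∇ ∘ ∇) (Δ + D + ∇ ∘ E_{1/3} ∘ D) f = -720x + 540
D (∇ ∘ ∇ ∘ ∇) (Δ + D + ∇ ∘ E_{1/3} ∘ D) f = -720
∇ (∇ ∘ ∇ ∘ ∇) (Δ + D + ∇ ∘ E_{1/3} ∘ D) f = -720
D (∇ ∘ ∇ ∘ ∇) (Δ + D + ∇ ∘ E_{1/3} ∘ D) f = -720
Δ (∇ ∘ ∇ ∘ ∇) (Δ + D + ∇ ∘ E_{1/3} ∘ D) f = -720
(∇ + D + Δ) (∇ ∘ ∇ ∘ ∇) (Δ + D + ∇ ∘ E_{1/3} ∘ D) f = -2160
(D + (∇ + D + Δ)) (∇ ∘ ∇ ∘ ∇) (Δ + D + ∇ ∘ E_{1/3} ∘ D) f = -2880

the result is g(x) = -2880


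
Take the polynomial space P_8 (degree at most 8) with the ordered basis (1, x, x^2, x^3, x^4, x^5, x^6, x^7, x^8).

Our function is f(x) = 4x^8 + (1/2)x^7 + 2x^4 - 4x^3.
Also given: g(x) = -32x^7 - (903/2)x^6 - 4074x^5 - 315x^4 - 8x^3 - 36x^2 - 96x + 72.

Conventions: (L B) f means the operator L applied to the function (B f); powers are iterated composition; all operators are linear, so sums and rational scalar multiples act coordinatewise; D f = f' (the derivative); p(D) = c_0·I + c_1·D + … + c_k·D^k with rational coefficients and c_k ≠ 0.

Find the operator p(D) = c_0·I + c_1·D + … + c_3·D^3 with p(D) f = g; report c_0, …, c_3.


c_0 = 0, c_1 = -1, c_2 = -2, c_3 = -3

D^0 f = 4x^8 + (1/2)x^7 + 2x^4 - 4x^3
D^1 f = 32x^7 + (7/2)x^6 + 8x^3 - 12x^2
D^2 f = 224x^6 + 21x^5 + 24x^2 - 24x
D^3 f = 1344x^5 + 105x^4 + 48x - 24
matching coefficients of g against c_0 f + c_1 Df + … from the top degree down determines the c_i
solution: c_0 = 0, c_1 = -1, c_2 = -2, c_3 = -3


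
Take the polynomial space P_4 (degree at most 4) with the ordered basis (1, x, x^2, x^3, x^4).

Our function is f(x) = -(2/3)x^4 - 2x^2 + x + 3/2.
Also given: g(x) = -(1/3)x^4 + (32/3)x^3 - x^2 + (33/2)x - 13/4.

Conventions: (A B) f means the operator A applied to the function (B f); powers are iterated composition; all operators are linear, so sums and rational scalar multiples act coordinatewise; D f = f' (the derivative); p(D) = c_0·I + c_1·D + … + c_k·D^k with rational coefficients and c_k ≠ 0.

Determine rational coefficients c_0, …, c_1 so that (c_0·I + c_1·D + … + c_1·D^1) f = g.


D^0 f = -(2/3)x^4 - 2x^2 + x + 3/2
D^1 f = -(8/3)x^3 - 4x + 1
matching coefficients of g against c_0 f + c_1 Df + … from the top degree down determines the c_i
solution: c_0 = 1/2, c_1 = -4

p(D) = (1/2)·I − 4·D, i.e. c_0 = 1/2, c_1 = -4


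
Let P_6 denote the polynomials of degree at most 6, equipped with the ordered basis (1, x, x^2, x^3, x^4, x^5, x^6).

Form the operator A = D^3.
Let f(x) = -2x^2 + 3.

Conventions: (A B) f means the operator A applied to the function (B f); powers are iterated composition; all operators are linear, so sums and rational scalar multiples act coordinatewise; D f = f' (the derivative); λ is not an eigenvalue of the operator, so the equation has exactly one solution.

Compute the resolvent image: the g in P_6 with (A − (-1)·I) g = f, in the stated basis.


write g with unknown coordinates in the stated basis and equate coefficients in (A − (-1)·I) g = f
solving from the highest basis element down gives g = -2x^2 + 3
check: A g = 0
so A g − (-1)·g = -2x^2 + 3 = f ✓

the result is g(x) = -2x^2 + 3


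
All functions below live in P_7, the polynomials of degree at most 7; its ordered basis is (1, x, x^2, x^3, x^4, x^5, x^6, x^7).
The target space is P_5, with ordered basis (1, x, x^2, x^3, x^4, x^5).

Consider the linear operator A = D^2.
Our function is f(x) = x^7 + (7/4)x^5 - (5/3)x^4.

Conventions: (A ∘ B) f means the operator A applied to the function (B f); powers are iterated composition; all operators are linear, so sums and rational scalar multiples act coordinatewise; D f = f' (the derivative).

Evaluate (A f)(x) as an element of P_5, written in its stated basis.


D f = 7x^6 + (35/4)x^4 - (20/3)x^3
D D f = 42x^5 + 35x^3 - 20x^2

g(x) = 42x^5 + 35x^3 - 20x^2


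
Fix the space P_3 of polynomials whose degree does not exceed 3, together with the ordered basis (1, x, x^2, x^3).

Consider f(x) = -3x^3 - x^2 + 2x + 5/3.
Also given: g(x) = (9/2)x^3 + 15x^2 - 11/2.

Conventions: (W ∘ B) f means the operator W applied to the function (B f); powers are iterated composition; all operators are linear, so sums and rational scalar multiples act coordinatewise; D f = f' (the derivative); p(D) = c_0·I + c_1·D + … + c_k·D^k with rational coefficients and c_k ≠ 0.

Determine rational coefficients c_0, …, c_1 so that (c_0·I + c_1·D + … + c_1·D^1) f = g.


D^0 f = -3x^3 - x^2 + 2x + 5/3
D^1 f = -9x^2 - 2x + 2
matching coefficients of g against c_0 f + c_1 Df + … from the top degree down determines the c_i
solution: c_0 = -3/2, c_1 = -3/2

p(D) = -(3/2)·I − (3/2)·D, i.e. c_0 = -3/2, c_1 = -3/2


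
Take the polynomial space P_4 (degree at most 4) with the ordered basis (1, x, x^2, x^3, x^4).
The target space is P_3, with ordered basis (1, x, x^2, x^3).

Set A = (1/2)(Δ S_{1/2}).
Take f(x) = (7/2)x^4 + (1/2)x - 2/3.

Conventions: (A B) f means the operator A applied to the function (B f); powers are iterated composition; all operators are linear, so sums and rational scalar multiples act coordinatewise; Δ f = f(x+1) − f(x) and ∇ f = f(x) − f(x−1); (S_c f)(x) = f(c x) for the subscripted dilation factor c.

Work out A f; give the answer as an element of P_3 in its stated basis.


g(x) = (7/16)x^3 + (21/32)x^2 + (7/16)x + 15/64

S_{1/2} f = (7/32)x^4 + (1/4)x - 2/3
Δ S_{1/2} f = (7/8)x^3 + (21/16)x^2 + (7/8)x + 15/32
((1/2)(Δ S_{1/2})) f = (7/16)x^3 + (21/32)x^2 + (7/16)x + 15/64


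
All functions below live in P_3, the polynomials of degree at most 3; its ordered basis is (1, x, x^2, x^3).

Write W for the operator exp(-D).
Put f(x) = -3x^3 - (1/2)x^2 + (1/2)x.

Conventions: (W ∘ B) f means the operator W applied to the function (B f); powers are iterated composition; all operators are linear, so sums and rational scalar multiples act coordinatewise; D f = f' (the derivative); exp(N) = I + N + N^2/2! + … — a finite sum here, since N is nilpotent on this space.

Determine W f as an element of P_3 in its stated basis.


the result is g(x) = -3x^3 + (17/2)x^2 - (15/2)x + 2

order-1 term: 9x^2 + x - 1/2
order-2 term: -9x - 1/2
order-3 term: 3
the series for exp(-D) f terminates at order 3
exp(-D) f = -3x^3 + (17/2)x^2 - (15/2)x + 2


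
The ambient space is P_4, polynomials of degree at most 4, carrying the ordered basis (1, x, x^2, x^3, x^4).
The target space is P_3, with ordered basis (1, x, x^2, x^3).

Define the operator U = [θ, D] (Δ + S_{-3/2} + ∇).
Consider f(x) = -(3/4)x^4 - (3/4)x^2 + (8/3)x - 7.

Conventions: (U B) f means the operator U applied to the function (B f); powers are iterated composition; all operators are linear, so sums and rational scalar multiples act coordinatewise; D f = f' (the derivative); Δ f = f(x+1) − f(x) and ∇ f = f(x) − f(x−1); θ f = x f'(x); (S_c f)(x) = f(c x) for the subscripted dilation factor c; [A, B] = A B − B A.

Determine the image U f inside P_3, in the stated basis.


the image equals g(x) = (243/16)x^3 + 18x^2 + (27/8)x + 13

Δ f = -3x^3 - (9/2)x^2 - (9/2)x + 7/6
S_{-3/2} f = -(243/64)x^4 - (27/16)x^2 - 4x - 7
∇ f = -3x^3 + (9/2)x^2 - (9/2)x + 25/6
(Δ + S_{-3/2} + ∇) f = -(243/64)x^4 - 6x^3 - (27/16)x^2 - 13x - 5/3
D (Δ + S_{-3/2} + ∇) f = -(243/16)x^3 - 18x^2 - (27/8)x - 13
θ D (Δ + S_{-3/2} + ∇) f = -(729/16)x^3 - 36x^2 - (27/8)x
θ (Δ + S_{-3/2} + ∇) f = -(243/16)x^4 - 18x^3 - (27/8)x^2 - 13x
D θ (Δ + S_{-3/2} + ∇) f = -(243/4)x^3 - 54x^2 - (27/4)x - 13
[θ, D] (Δ + S_{-3/2} + ∇) f = (243/16)x^3 + 18x^2 + (27/8)x + 13


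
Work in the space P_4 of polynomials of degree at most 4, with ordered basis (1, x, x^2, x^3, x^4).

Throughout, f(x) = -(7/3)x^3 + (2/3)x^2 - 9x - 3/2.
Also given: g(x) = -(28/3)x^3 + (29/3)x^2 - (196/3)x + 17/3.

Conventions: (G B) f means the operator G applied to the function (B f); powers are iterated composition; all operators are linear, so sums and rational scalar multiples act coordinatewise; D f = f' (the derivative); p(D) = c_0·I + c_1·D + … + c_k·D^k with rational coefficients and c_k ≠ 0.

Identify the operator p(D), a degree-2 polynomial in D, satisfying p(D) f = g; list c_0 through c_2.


p(D) = 4·I − D + 2·D^2, i.e. c_0 = 4, c_1 = -1, c_2 = 2

D^0 f = -(7/3)x^3 + (2/3)x^2 - 9x - 3/2
D^1 f = -7x^2 + (4/3)x - 9
D^2 f = -14x + 4/3
matching coefficients of g against c_0 f + c_1 Df + … from the top degree down determines the c_i
solution: c_0 = 4, c_1 = -1, c_2 = 2


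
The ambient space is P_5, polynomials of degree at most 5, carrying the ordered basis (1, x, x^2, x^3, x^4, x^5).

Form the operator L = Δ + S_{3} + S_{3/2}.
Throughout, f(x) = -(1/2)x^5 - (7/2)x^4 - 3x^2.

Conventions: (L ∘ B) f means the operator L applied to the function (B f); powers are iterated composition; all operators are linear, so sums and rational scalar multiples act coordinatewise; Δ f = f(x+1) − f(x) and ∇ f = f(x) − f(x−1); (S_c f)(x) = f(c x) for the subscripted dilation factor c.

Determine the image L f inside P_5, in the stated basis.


Δ f = -(5/2)x^4 - 19x^3 - 26x^2 - (45/2)x - 7
S_{3} f = -(243/2)x^5 - (567/2)x^4 - 27x^2
S_{3/2} f = -(243/64)x^5 - (567/32)x^4 - (27/4)x^2
(Δ + S_{3} + S_{3/2}) f = -(8019/64)x^5 - (9719/32)x^4 - 19x^3 - (239/4)x^2 - (45/2)x - 7

g(x) = -(8019/64)x^5 - (9719/32)x^4 - 19x^3 - (239/4)x^2 - (45/2)x - 7


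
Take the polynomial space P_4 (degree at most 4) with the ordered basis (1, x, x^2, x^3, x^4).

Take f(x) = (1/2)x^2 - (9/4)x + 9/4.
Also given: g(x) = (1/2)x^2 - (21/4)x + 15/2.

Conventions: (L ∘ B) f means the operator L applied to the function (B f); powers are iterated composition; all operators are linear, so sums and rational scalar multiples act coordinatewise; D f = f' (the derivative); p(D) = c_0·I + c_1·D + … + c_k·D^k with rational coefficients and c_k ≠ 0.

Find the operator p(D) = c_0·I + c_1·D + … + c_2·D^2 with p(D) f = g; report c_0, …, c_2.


D^0 f = (1/2)x^2 - (9/4)x + 9/4
D^1 f = x - 9/4
D^2 f = 1
matching coefficients of g against c_0 f + c_1 Df + … from the top degree down determines the c_i
solution: c_0 = 1, c_1 = -3, c_2 = -3/2

c_0 = 1, c_1 = -3, c_2 = -3/2


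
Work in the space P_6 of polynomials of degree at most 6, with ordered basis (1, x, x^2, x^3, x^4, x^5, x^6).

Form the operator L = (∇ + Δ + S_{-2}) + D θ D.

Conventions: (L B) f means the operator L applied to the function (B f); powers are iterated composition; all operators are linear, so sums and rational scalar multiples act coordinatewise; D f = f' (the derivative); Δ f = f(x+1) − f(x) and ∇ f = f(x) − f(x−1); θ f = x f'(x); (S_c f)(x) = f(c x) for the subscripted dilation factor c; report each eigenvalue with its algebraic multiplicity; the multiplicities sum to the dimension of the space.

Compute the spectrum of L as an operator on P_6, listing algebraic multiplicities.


image of 1: 1
image of x: -2x + 2
image of x^2: 4x^2 + 4x + 2
image of x^3: -8x^3 + 6x^2 + 12x + 2
image of x^4: 16x^4 + 8x^3 + 36x^2 + 8x
image of x^5: -32x^5 + 10x^4 + 80x^3 + 20x^2 + 2
image of x^6: 64x^6 + 12x^5 + 150x^4 + 40x^3 + 12x
the matrix is upper triangular; its diagonal is (1, -2, 4, -8, 16, -32, 64)
for a triangular matrix the eigenvalues are the diagonal entries, with algebraic multiplicity their repetition count

λ = -32 (multiplicity 1), λ = -8 (multiplicity 1), λ = -2 (multiplicity 1), λ = 1 (multiplicity 1), λ = 4 (multiplicity 1), λ = 16 (multiplicity 1), λ = 64 (multiplicity 1)


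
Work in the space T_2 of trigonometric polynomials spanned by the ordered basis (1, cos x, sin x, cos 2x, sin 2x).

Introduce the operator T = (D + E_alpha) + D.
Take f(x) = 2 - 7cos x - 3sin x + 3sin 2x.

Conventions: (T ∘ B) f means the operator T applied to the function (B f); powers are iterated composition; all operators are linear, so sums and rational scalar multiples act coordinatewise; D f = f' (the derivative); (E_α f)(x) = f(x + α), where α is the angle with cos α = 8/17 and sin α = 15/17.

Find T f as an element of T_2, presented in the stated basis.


the result is g(x) = 2 - (203/17)cos x + (319/17)sin x + (4188/289)cos 2x - (483/289)sin 2x

D f = -3cos x + 7sin x + 6cos 2x
E_alpha f = 2 - (101/17)cos x + (81/17)sin x + (720/289)cos 2x - (483/289)sin 2x
(D + E_alpha) f = 2 - (152/17)cos x + (200/17)sin x + (2454/289)cos 2x - (483/289)sin 2x
D f = -3cos x + 7sin x + 6cos 2x
((D + E_alpha) + D) f = 2 - (203/17)cos x + (319/17)sin x + (4188/289)cos 2x - (483/289)sin 2x


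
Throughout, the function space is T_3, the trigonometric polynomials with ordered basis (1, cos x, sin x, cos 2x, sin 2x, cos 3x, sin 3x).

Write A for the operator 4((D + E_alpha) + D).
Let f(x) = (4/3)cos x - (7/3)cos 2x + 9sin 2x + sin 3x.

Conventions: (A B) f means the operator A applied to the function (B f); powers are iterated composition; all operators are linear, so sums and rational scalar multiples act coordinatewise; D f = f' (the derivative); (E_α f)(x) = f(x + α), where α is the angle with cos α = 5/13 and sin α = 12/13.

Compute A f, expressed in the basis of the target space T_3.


the result is g(x) = (80/39)cos x - (608/39)sin x + (89300/507)cos 2x + (9436/507)sin 2x + (49416/2197)cos 3x - (8140/2197)sin 3x

D f = -(4/3)sin x + 18cos 2x + (14/3)sin 2x + 3cos 3x
E_alpha f = (20/39)cos x - (16/13)sin x + (4073/507)cos 2x - (791/169)sin 2x - (828/2197)cos 3x - (2035/2197)sin 3x
(D + E_alpha) f = (20/39)cos x - (100/39)sin x + (13199/507)cos 2x - (7/507)sin 2x + (5763/2197)cos 3x - (2035/2197)sin 3x
D f = -(4/3)sin x + 18cos 2x + (14/3)sin 2x + 3cos 3x
((D + E_alpha) + D) f = (20/39)cos x - (152/39)sin x + (22325/507)cos 2x + (2359/507)sin 2x + (12354/2197)cos 3x - (2035/2197)sin 3x
(4((D + E_alpha) + D)) f = (80/39)cos x - (608/39)sin x + (89300/507)cos 2x + (9436/507)sin 2x + (49416/2197)cos 3x - (8140/2197)sin 3x


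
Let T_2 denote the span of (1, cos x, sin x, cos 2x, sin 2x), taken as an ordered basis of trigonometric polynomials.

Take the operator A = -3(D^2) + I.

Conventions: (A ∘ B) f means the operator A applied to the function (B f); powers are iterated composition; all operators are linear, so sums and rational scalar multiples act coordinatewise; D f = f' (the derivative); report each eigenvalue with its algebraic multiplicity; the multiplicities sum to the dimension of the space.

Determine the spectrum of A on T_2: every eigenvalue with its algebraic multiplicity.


λ = 1 (multiplicity 1), λ = 4 (multiplicity 2), λ = 13 (multiplicity 2)

image of 1: 1
image of cos x: 4cos x
image of sin x: 4sin x
image of cos 2x: 13cos 2x
image of sin 2x: 13sin 2x
the matrix is diagonal; its diagonal is (1, 4, 4, 13, 13)
for a triangular matrix the eigenvalues are the diagonal entries, with algebraic multiplicity their repetition count


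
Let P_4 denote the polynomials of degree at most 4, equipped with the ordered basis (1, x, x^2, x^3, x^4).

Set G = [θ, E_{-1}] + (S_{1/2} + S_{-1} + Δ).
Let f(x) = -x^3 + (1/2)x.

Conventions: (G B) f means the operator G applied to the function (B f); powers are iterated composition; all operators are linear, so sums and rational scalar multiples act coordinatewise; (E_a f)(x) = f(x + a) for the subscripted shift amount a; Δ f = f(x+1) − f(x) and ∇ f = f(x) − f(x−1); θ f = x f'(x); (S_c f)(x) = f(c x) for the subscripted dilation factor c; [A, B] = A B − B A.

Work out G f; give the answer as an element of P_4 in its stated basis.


E_{-1} f = -x^3 + 3x^2 - (5/2)x + 1/2
θ E_{-1} f = -3x^3 + 6x^2 - (5/2)x
θ f = -3x^3 + (1/2)x
E_{-1} θ f = -3x^3 + 9x^2 - (17/2)x + 5/2
[θ, E_{-1}] f = -3x^2 + 6x - 5/2
S_{1/2} f = -(1/8)x^3 + (1/4)x
S_{-1} f = x^3 - (1/2)x
Δ f = -3x^2 - 3x - 1/2
(S_{1/2} + S_{-1} + Δ) f = (7/8)x^3 - 3x^2 - (13/4)x - 1/2
([θ, E_{-1}] + (S_{1/2} + S_{-1} + Δ)) f = (7/8)x^3 - 6x^2 + (11/4)x - 3

the image equals g(x) = (7/8)x^3 - 6x^2 + (11/4)x - 3


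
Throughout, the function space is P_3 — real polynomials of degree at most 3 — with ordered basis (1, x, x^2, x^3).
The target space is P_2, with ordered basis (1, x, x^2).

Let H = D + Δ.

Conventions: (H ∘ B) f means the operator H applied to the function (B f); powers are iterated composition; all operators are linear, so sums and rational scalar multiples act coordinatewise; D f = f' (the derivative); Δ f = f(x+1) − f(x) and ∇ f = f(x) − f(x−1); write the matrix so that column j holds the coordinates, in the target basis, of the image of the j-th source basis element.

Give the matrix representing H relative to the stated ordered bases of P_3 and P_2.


image of 1: 0
image of x: 2
image of x^2: 4x + 1
image of x^3: 6x^2 + 3x + 1
each image's coordinates form column j of the matrix

the matrix is [[0, 2, 1, 1]; [0, 0, 4, 3]; [0, 0, 0, 6]] (rows listed top to bottom)


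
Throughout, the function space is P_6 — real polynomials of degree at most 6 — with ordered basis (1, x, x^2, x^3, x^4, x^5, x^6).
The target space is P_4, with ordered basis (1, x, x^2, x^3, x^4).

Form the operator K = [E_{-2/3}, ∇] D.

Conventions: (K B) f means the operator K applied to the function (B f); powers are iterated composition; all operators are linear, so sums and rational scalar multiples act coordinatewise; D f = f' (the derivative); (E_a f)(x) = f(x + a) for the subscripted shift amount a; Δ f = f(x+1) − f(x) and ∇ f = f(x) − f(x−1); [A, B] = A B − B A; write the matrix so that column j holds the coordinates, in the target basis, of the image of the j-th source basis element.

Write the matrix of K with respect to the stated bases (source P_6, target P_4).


image of 1: 0
image of x: 0
image of x^2: 0
image of x^3: 0
image of x^4: 0
image of x^5: 0
image of x^6: 0
each image's coordinates form column j of the matrix

the matrix is [[0, 0, 0, 0, 0, 0, 0]; [0, 0, 0, 0, 0, 0, 0]; [0, 0, 0, 0, 0, 0, 0]; [0, 0, 0, 0, 0, 0, 0]; [0, 0, 0, 0, 0, 0, 0]] (rows listed top to bottom)


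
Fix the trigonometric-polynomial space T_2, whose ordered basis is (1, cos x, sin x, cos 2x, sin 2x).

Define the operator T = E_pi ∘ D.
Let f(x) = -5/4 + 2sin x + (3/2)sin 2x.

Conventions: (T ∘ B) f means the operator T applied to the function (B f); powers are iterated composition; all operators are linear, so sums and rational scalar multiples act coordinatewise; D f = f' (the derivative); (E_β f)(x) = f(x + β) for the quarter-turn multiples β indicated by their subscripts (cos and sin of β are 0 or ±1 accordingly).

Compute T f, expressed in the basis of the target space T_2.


g(x) = -2cos x + 3cos 2x

D f = 2cos x + 3cos 2x
E_pi D f = -2cos x + 3cos 2x


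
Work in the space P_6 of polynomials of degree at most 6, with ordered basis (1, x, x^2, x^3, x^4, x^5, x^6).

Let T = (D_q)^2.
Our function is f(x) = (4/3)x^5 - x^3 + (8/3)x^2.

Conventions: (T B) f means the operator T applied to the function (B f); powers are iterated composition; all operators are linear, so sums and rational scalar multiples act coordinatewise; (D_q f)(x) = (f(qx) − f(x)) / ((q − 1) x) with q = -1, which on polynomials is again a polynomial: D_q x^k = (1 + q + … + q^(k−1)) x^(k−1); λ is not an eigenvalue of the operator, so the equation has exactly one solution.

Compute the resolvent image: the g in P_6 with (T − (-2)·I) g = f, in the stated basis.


the image equals g(x) = (2/3)x^5 - (1/2)x^3 + (4/3)x^2

write g with unknown coordinates in the stated basis and equate coefficients in (T − (-2)·I) g = f
solving from the highest basis element down gives g = (2/3)x^5 - (1/2)x^3 + (4/3)x^2
check: T g = 0
so T g − (-2)·g = (4/3)x^5 - x^3 + (8/3)x^2 = f ✓


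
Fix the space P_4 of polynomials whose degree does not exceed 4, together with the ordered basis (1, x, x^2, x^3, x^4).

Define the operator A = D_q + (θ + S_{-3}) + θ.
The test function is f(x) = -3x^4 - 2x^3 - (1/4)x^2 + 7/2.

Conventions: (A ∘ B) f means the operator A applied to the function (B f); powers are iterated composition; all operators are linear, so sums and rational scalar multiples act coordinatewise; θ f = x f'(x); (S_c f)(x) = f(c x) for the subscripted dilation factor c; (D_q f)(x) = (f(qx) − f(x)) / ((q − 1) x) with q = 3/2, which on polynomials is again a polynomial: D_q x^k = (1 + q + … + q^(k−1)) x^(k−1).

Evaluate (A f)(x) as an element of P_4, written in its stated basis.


g(x) = -267x^4 + (141/8)x^3 - (51/4)x^2 - (5/8)x + 7/2

D_q f = -(195/8)x^3 - (19/2)x^2 - (5/8)x
θ f = -12x^4 - 6x^3 - (1/2)x^2
S_{-3} f = -243x^4 + 54x^3 - (9/4)x^2 + 7/2
(θ + S_{-3}) f = -255x^4 + 48x^3 - (11/4)x^2 + 7/2
θ f = -12x^4 - 6x^3 - (1/2)x^2
(D_q + (θ + S_{-3}) + θ) f = -267x^4 + (141/8)x^3 - (51/4)x^2 - (5/8)x + 7/2


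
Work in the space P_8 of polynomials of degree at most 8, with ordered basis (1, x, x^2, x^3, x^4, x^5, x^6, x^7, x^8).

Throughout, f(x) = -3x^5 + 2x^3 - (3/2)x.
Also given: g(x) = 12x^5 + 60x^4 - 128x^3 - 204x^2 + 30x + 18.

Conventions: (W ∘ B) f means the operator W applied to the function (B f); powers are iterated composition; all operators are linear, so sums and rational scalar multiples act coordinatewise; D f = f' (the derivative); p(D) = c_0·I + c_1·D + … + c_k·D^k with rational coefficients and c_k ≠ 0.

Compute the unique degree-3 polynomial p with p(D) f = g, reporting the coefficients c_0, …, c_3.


p(D) = -4·I − 4·D + 2·D^2 + D^3, i.e. c_0 = -4, c_1 = -4, c_2 = 2, c_3 = 1

D^0 f = -3x^5 + 2x^3 - (3/2)x
D^1 f = -15x^4 + 6x^2 - 3/2
D^2 f = -60x^3 + 12x
D^3 f = -180x^2 + 12
matching coefficients of g against c_0 f + c_1 Df + … from the top degree down determines the c_i
solution: c_0 = -4, c_1 = -4, c_2 = 2, c_3 = 1


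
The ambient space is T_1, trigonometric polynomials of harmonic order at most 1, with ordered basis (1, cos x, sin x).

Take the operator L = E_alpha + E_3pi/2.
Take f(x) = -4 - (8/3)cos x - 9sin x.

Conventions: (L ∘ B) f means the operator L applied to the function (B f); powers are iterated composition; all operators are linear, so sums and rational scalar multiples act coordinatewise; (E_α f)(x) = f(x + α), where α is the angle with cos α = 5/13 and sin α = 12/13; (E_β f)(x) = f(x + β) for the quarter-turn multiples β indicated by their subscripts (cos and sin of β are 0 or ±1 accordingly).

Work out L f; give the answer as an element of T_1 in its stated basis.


the image equals g(x) = -8 - (1/3)cos x - (11/3)sin x

E_alpha f = -4 - (28/3)cos x - sin x
E_3pi/2 f = -4 + 9cos x - (8/3)sin x
(E_alpha + E_3pi/2) f = -8 - (1/3)cos x - (11/3)sin x


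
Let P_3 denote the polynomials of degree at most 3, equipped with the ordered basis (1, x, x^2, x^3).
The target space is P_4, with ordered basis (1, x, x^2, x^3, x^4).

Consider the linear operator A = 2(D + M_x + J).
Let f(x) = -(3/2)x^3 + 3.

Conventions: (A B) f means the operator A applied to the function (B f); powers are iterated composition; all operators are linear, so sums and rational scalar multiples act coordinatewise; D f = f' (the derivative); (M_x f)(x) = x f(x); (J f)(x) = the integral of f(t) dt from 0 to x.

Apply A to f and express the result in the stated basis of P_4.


the image equals g(x) = -(15/4)x^4 - 9x^2 + 12x

D f = -(9/2)x^2
M_x f = -(3/2)x^4 + 3x
J f = -(3/8)x^4 + 3x
(D + M_x + J) f = -(15/8)x^4 - (9/2)x^2 + 6x
(2(D + M_x + J)) f = -(15/4)x^4 - 9x^2 + 12x


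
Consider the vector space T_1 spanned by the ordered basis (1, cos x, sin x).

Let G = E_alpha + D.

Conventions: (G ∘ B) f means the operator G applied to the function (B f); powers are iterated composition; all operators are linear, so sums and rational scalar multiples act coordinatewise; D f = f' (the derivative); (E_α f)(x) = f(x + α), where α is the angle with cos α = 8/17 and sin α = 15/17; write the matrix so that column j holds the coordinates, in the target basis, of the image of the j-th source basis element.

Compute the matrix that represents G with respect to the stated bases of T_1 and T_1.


the matrix is [[1, 0, 0]; [0, 8/17, 32/17]; [0, -32/17, 8/17]] (rows listed top to bottom)

image of 1: 1
image of cos x: (8/17)cos x - (32/17)sin x
image of sin x: (32/17)cos x + (8/17)sin x
each image's coordinates form column j of the matrix


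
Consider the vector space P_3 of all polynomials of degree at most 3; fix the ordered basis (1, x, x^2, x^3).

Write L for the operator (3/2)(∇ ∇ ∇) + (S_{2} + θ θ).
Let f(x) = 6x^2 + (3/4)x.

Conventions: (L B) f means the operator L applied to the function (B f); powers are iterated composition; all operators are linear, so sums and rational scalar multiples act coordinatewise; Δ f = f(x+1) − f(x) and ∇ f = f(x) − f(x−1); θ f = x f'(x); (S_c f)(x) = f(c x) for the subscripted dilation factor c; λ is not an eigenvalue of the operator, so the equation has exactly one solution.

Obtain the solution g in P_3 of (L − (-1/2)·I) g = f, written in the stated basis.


g(x) = (12/17)x^2 + (3/14)x

write g with unknown coordinates in the stated basis and equate coefficients in (L − (-1/2)·I) g = f
solving from the highest basis element down gives g = (12/17)x^2 + (3/14)x
check: L g = (96/17)x^2 + (9/14)x
so L g − (-1/2)·g = 6x^2 + (3/4)x = f ✓


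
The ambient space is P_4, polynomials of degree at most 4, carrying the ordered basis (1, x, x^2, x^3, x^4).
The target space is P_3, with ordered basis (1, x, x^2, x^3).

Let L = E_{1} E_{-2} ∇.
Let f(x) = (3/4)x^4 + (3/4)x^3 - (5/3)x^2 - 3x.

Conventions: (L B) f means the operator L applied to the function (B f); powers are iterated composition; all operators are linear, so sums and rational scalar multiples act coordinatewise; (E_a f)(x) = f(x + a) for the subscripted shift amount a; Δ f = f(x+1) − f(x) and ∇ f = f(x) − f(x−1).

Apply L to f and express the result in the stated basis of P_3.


the image equals g(x) = 3x^3 - (45/4)x^2 + (131/12)x - 4

∇ f = 3x^3 - (9/4)x^2 - (31/12)x - 4/3
E_{-2} ∇ f = 3x^3 - (81/4)x^2 + (509/12)x - 175/6
E_{1} E_{-2} ∇ f = 3x^3 - (45/4)x^2 + (131/12)x - 4


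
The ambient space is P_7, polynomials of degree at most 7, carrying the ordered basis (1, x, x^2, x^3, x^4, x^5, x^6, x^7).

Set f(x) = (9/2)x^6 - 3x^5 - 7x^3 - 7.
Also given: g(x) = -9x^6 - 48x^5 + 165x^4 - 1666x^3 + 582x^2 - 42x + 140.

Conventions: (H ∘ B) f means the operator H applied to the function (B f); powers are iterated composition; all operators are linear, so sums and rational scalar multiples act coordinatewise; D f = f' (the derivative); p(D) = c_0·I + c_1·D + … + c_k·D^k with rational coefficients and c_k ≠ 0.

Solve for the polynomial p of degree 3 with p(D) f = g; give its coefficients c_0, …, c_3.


c_0 = -2, c_1 = -2, c_2 = 1, c_3 = -3

D^0 f = (9/2)x^6 - 3x^5 - 7x^3 - 7
D^1 f = 27x^5 - 15x^4 - 21x^2
D^2 f = 135x^4 - 60x^3 - 42x
D^3 f = 540x^3 - 180x^2 - 42
matching coefficients of g against c_0 f + c_1 Df + … from the top degree down determines the c_i
solution: c_0 = -2, c_1 = -2, c_2 = 1, c_3 = -3


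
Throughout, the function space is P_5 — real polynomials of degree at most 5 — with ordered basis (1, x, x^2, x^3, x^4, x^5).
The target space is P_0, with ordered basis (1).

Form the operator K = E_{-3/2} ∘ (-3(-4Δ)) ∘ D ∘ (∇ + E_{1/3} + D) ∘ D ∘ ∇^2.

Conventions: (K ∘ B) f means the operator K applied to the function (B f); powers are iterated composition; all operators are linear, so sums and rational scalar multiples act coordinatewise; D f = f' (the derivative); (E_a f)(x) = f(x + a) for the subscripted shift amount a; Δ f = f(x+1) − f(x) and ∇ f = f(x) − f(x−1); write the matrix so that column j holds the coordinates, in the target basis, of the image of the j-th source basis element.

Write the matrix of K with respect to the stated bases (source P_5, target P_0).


image of 1: 0
image of x: 0
image of x^2: 0
image of x^3: 0
image of x^4: 0
image of x^5: 1440
each image's coordinates form column j of the matrix

the matrix is [[0, 0, 0, 0, 0, 1440]] (rows listed top to bottom)


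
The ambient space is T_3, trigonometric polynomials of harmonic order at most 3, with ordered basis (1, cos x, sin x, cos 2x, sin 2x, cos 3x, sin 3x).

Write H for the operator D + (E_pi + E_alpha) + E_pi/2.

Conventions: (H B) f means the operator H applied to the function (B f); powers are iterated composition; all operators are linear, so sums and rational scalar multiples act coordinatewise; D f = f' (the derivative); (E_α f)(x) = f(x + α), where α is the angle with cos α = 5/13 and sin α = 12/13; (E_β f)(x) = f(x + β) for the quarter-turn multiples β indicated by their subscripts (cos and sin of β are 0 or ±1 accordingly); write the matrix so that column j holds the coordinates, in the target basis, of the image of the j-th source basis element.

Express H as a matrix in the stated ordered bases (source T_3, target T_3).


the matrix is [[3, 0, 0, 0, 0, 0, 0]; [0, -8/13, 38/13, 0, 0, 0, 0]; [0, -38/13, -8/13, 0, 0, 0, 0]; [0, 0, 0, -119/169, 458/169, 0, 0]; [0, 0, 0, -458/169, -119/169, 0, 0]; [0, 0, 0, 0, 0, -4232/2197, 3566/2197]; [0, 0, 0, 0, 0, -3566/2197, -4232/2197]] (rows listed top to bottom)

image of 1: 3
image of cos x: -(8/13)cos x - (38/13)sin x
image of sin x: (38/13)cos x - (8/13)sin x
image of cos 2x: -(119/169)cos 2x - (458/169)sin 2x
image of sin 2x: (458/169)cos 2x - (119/169)sin 2x
image of cos 3x: -(4232/2197)cos 3x - (3566/2197)sin 3x
image of sin 3x: (3566/2197)cos 3x - (4232/2197)sin 3x
each image's coordinates form column j of the matrix


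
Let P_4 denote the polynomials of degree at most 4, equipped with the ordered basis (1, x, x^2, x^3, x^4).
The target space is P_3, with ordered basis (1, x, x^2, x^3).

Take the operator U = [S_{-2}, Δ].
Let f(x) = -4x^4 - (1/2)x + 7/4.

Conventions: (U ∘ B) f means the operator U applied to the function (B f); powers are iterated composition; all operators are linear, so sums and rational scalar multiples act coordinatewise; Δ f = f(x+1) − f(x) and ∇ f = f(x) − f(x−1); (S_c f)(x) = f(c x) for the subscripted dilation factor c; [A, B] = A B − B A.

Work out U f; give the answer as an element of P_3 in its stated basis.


g(x) = 384x^3 + 288x^2 + 288x + 117/2

Δ f = -16x^3 - 24x^2 - 16x - 9/2
S_{-2} Δ f = 128x^3 - 96x^2 + 32x - 9/2
S_{-2} f = -64x^4 + x + 7/4
Δ S_{-2} f = -256x^3 - 384x^2 - 256x - 63
[S_{-2}, Δ] f = 384x^3 + 288x^2 + 288x + 117/2


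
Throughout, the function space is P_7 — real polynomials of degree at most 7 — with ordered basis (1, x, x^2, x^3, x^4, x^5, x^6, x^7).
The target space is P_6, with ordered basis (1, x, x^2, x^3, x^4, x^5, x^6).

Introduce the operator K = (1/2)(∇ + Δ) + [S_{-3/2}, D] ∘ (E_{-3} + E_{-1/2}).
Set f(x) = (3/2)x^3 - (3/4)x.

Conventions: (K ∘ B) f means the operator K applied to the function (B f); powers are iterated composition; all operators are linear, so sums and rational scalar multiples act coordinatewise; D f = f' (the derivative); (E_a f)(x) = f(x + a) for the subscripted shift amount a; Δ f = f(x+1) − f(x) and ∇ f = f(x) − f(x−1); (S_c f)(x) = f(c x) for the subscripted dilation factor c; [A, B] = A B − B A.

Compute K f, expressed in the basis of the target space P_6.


the result is g(x) = (441/8)x^2 + (945/8)x + 1617/16

∇ f = (9/2)x^2 - (9/2)x + 3/4
Δ f = (9/2)x^2 + (9/2)x + 3/4
(∇ + Δ) f = 9x^2 + 3/2
((1/2)(∇ + Δ)) f = (9/2)x^2 + 3/4
E_{-3} f = (3/2)x^3 - (27/2)x^2 + (159/4)x - 153/4
E_{-1/2} f = (3/2)x^3 - (9/4)x^2 + (3/8)x + 3/16
(E_{-3} + E_{-1/2}) f = 3x^3 - (63/4)x^2 + (321/8)x - 609/16
D (E_{-3} + E_{-1/2}) f = 9x^2 - (63/2)x + 321/8
S_{-3/2} D (E_{-3} + E_{-1/2}) f = (81/4)x^2 + (189/4)x + 321/8
S_{-3/2} (E_{-3} + E_{-1/2}) f = -(81/8)x^3 - (567/16)x^2 - (963/16)x - 609/16
D S_{-3/2} (E_{-3} + E_{-1/2}) f = -(243/8)x^2 - (567/8)x - 963/16
[S_{-3/2}, D] (E_{-3} + E_{-1/2}) f = (405/8)x^2 + (945/8)x + 1605/16
((1/2)(∇ + Δ) + [S_{-3/2}, D] ∘ (E_{-3} + E_{-1/2})) f = (441/8)x^2 + (945/8)x + 1617/16


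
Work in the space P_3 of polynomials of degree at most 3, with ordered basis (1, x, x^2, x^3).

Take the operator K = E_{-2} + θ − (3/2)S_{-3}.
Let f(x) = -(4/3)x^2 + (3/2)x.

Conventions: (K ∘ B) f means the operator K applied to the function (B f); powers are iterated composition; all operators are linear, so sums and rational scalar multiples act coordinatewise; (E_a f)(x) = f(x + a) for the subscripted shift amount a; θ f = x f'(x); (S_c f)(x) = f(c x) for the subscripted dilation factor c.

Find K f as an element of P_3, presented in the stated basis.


E_{-2} f = -(4/3)x^2 + (41/6)x - 25/3
θ f = -(8/3)x^2 + (3/2)x
S_{-3} f = -12x^2 - (9/2)x
(-(3/2)S_{-3}) f = 18x^2 + (27/4)x
(E_{-2} + θ − (3/2)S_{-3}) f = 14x^2 + (181/12)x - 25/3

the result is g(x) = 14x^2 + (181/12)x - 25/3


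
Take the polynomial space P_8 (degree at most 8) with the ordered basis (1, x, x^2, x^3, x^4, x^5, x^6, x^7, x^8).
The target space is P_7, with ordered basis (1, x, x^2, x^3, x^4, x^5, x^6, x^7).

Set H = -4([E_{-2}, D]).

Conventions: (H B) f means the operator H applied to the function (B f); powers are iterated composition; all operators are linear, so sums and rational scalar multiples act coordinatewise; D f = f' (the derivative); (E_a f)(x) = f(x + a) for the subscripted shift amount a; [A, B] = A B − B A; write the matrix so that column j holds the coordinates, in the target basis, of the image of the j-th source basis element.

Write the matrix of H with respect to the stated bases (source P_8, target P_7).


the matrix is [[0, 0, 0, 0, 0, 0, 0, 0, 0]; [0, 0, 0, 0, 0, 0, 0, 0, 0]; [0, 0, 0, 0, 0, 0, 0, 0, 0]; [0, 0, 0, 0, 0, 0, 0, 0, 0]; [0, 0, 0, 0, 0, 0, 0, 0, 0]; [0, 0, 0, 0, 0, 0, 0, 0, 0]; [0, 0, 0, 0, 0, 0, 0, 0, 0]; [0, 0, 0, 0, 0, 0, 0, 0, 0]] (rows listed top to bottom)

image of 1: 0
image of x: 0
image of x^2: 0
image of x^3: 0
image of x^4: 0
image of x^5: 0
image of x^6: 0
image of x^7: 0
image of x^8: 0
each image's coordinates form column j of the matrix


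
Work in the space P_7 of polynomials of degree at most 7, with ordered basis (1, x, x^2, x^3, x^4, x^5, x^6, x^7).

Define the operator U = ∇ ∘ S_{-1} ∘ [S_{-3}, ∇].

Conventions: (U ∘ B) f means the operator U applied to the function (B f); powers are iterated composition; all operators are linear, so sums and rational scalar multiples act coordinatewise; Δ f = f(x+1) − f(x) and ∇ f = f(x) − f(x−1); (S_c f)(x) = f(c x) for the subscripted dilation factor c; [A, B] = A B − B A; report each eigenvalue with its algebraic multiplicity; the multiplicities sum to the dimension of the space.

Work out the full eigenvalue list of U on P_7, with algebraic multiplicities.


λ = 0 (multiplicity 8)

image of 1: 0
image of x: 0
image of x^2: 24
image of x^3: 216x - 36
image of x^4: 1296x^2 - 432x + 336
image of x^5: 6480x^3 - 3240x^2 + 5040x - 780
image of x^6: 29160x^4 - 19440x^3 + 45360x^2 - 14040x + 4824
image of x^7: 122472x^5 - 102060x^4 + 317520x^3 - 147420x^2 + 101304x - 14196
the matrix is upper triangular; its diagonal is (0, 0, 0, 0, 0, 0, 0, 0)
for a triangular matrix the eigenvalues are the diagonal entries, with algebraic multiplicity their repetition count


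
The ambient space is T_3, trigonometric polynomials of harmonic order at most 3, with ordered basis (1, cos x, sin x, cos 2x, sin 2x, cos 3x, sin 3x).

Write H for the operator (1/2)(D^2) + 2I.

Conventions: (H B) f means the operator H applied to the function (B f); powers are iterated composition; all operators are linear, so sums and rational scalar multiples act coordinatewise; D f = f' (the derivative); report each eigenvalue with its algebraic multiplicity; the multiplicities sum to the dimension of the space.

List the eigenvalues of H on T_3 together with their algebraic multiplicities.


image of 1: 2
image of cos x: (3/2)cos x
image of sin x: (3/2)sin x
image of cos 2x: 0
image of sin 2x: 0
image of cos 3x: -(5/2)cos 3x
image of sin 3x: -(5/2)sin 3x
the matrix is diagonal; its diagonal is (2, 3/2, 3/2, 0, 0, -5/2, -5/2)
for a triangular matrix the eigenvalues are the diagonal entries, with algebraic multiplicity their repetition count

λ = -5/2 (multiplicity 2), λ = 0 (multiplicity 2), λ = 3/2 (multiplicity 2), λ = 2 (multiplicity 1)


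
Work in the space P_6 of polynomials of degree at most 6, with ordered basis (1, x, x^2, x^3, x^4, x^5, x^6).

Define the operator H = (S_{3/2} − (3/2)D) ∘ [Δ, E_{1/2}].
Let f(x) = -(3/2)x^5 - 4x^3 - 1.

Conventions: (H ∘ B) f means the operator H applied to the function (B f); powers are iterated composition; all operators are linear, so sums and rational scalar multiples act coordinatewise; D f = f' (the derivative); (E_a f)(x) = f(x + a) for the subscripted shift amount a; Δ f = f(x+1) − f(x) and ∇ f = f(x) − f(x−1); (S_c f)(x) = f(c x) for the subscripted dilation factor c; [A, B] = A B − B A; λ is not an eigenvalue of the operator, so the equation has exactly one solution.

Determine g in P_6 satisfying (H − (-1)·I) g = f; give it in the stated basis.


write g with unknown coordinates in the stated basis and equate coefficients in (H − (-1)·I) g = f
solving from the highest basis element down gives g = -(3/2)x^5 - 4x^3 - 1
check: H g = 0
so H g − (-1)·g = -(3/2)x^5 - 4x^3 - 1 = f ✓

the image equals g(x) = -(3/2)x^5 - 4x^3 - 1


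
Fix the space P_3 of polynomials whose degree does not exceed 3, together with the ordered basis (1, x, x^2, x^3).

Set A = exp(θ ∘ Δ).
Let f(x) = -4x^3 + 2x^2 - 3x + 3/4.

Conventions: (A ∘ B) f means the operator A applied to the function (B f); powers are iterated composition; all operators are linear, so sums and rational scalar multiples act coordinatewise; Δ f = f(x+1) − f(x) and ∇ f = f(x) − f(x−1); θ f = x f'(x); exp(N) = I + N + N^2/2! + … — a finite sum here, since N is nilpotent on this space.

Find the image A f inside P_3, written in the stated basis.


g(x) = -4x^3 - 22x^2 - 35x + 3/4

order-1 term: -24x^2 - 8x
order-2 term: -24x
the series for exp(θ ∘ Δ) f terminates at order 2
exp(θ ∘ Δ) f = -4x^3 - 22x^2 - 35x + 3/4
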